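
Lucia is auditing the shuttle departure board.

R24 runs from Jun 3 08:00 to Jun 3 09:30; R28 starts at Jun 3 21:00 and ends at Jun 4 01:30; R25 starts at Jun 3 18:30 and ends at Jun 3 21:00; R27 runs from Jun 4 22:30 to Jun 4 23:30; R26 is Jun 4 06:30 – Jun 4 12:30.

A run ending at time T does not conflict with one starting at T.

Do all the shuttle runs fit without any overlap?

Sorted by start: R24, R25, R28, R26, R27.
R25 starts after R24 ends — done with R24.
R28 starts exactly when R25 ends (back-to-back, no overlap) — done with R25.
R26 starts after R28 ends — done with R28.
R27 starts after R26 ends.
Every pair is clear; the schedule has no overlaps.

Yes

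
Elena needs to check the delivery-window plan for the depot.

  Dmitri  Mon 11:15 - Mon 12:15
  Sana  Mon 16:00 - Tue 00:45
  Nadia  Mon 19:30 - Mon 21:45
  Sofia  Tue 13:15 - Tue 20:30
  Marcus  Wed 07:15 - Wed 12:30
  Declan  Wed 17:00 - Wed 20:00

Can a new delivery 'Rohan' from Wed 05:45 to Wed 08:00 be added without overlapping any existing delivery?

Dmitri: ends Mon 12:15 at or before Rohan starts Wed 05:45 → clear.
Sana: ends Tue 00:45 at or before Rohan starts Wed 05:45 → clear.
Nadia: ends Mon 21:45 at or before Rohan starts Wed 05:45 → clear.
Sofia: ends Tue 20:30 at or before Rohan starts Wed 05:45 → clear.
Marcus: starts Wed 07:15 before Rohan ends Wed 08:00, and ends Wed 12:30 after Rohan starts Wed 05:45 → overlap.
Declan: starts Wed 17:00 at or after Rohan ends Wed 08:00 → clear.
Rohan overlaps Marcus.

No — it overlaps Marcus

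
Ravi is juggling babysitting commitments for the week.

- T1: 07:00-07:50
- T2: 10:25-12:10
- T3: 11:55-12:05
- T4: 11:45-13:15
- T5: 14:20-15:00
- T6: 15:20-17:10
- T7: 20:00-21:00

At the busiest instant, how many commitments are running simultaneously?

3

Sweep the timeline, counting +1 at each start and −1 at each end (ends before starts at a tie):
07:00 start T1 → 1
07:50 end T1 → 0
10:25 start T2 → 1
11:45 start T4 → 2
11:55 start T3 → 3
12:05 end T3 → 2
12:10 end T2 → 1
13:15 end T4 → 0
14:20 start T5 → 1
15:00 end T5 → 0
15:20 start T6 → 1
17:10 end T6 → 0
20:00 start T7 → 1
21:00 end T7 → 0
Peak is 3, at 11:55 (T2, T3, T4).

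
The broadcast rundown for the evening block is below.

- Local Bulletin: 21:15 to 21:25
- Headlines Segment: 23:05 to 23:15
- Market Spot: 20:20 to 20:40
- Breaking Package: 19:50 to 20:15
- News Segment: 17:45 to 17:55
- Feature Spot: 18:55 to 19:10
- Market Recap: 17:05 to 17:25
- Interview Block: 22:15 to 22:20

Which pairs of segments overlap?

Sorted by start: Market Recap, News Segment, Feature Spot, Breaking Package, Market Spot, Local Bulletin, Interview Block, Headlines Segment.
News Segment starts after Market Recap ends, so Market Recap has no further overlaps.
Feature Spot starts after News Segment ends, so News Segment has no further overlaps.
Breaking Package starts after Feature Spot ends, so Feature Spot has no further overlaps.
Market Spot starts after Breaking Package ends, so Breaking Package has no further overlaps.
Local Bulletin starts after Market Spot ends, so Market Spot has no further overlaps.
Interview Block starts after Local Bulletin ends, so Local Bulletin has no further overlaps.
Headlines Segment starts after Interview Block ends.

none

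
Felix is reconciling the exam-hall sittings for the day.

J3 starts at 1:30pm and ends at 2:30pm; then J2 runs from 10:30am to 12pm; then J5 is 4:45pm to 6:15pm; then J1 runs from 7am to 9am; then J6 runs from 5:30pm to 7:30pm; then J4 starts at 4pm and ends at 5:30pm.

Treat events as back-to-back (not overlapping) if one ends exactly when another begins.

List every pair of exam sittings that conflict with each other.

Sorted by start: J1, J2, J3, J4, J5, J6.
J2 starts after J1 ends, so J1 has no further overlaps.
J3 starts after J2 ends, so J2 has no further overlaps.
J4 starts after J3 ends, so J3 has no further overlaps.
J5 starts before J4 ends → J4 and J5 overlap.
J6 starts exactly when J4 ends (back-to-back, no overlap).
J6 starts before J5 ends → J5 and J6 overlap.

J4 & J5, J5 & J6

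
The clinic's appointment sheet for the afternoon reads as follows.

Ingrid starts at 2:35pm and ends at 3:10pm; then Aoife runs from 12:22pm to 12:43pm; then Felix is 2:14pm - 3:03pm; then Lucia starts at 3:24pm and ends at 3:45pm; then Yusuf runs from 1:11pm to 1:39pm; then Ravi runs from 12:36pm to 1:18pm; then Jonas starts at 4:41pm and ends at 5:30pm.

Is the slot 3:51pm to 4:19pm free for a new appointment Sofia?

Aoife: ends 12:43pm at or before Sofia starts 3:51pm → clear.
Ravi: ends 1:18pm at or before Sofia starts 3:51pm → clear.
Yusuf: ends 1:39pm at or before Sofia starts 3:51pm → clear.
Felix: ends 3:03pm at or before Sofia starts 3:51pm → clear.
Ingrid: ends 3:10pm at or before Sofia starts 3:51pm → clear.
Lucia: ends 3:45pm at or before Sofia starts 3:51pm → clear.
Jonas: starts 4:41pm at or after Sofia ends 4:19pm → clear.

Yes — the slot is free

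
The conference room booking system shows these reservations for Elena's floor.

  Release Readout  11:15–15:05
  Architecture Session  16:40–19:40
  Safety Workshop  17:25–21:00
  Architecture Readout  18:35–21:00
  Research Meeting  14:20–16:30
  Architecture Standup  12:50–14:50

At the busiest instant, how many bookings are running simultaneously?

3

Sort all start/end points and keep a running count:
11:15 start Release Readout → 1
12:50 start Architecture Standup → 2
14:20 start Research Meeting → 3
14:50 end Architecture Standup → 2
15:05 end Release Readout → 1
16:30 end Research Meeting → 0
16:40 start Architecture Session → 1
17:25 start Safety Workshop → 2
18:35 start Architecture Readout → 3
19:40 end Architecture Session → 2
21:00 end Architecture Readout → 1
21:00 end Safety Workshop → 0
Peak is 3, at 14:20 (Architecture Standup, Release Readout, Research Meeting).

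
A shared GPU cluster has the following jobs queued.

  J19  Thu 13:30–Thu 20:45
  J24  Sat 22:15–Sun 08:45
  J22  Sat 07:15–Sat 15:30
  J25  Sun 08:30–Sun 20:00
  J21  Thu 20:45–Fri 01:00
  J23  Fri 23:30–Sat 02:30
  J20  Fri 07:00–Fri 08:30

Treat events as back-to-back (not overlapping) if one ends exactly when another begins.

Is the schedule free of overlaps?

Sorted by start: J19, J21, J20, J23, J22, J24, J25.
J21 starts exactly when J19 ends (back-to-back, no overlap), so nothing later overlaps J19 either.
J20 starts after J21 ends, so nothing later overlaps J21 either.
J23 starts after J20 ends, so nothing later overlaps J20 either.
J22 starts after J23 ends, so nothing later overlaps J23 either.
J24 starts after J22 ends, so nothing later overlaps J22 either.
J25 starts before J24 ends → J24 and J25 overlap.
That's a conflict, so the schedule is not conflict-free.

No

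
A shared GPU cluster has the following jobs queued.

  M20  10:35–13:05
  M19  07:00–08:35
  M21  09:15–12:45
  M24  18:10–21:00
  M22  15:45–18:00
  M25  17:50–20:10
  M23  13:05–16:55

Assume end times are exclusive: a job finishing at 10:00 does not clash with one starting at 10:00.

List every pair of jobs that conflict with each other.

M20 & M21, M22 & M23, M22 & M25, M24 & M25

Sorted by start: M19, M21, M20, M23, M22, M25, M24.
M21 starts after M19 ends — done with M19.
M20 starts before M21 ends → M21 and M20 overlap.
M23 starts after M21 ends — done with M21.
M23 starts exactly when M20 ends (back-to-back, no overlap) — done with M20.
M22 starts before M23 ends → M23 and M22 overlap.
M25 starts after M23 ends — done with M23.
M25 starts before M22 ends → M22 and M25 overlap.
M24 starts after M22 ends.
M24 starts before M25 ends → M25 and M24 overlap.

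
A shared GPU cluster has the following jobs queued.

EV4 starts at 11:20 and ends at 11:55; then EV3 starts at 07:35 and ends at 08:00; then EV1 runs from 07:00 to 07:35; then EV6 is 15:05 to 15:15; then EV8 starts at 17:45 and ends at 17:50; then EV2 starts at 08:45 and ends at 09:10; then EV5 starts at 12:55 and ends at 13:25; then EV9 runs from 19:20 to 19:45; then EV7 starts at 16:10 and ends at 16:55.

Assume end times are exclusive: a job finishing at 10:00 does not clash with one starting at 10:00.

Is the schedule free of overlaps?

Yes

Sorted by start: EV1, EV3, EV2, EV4, EV5, EV6, EV7, EV8, EV9.
EV3 starts exactly when EV1 ends (back-to-back, no overlap) — done with EV1.
EV2 starts after EV3 ends — done with EV3.
EV4 starts after EV2 ends — done with EV2.
EV5 starts after EV4 ends — done with EV4.
EV6 starts after EV5 ends — done with EV5.
EV7 starts after EV6 ends — done with EV6.
EV8 starts after EV7 ends — done with EV7.
EV9 starts after EV8 ends.
Every pair is clear; the schedule has no overlaps.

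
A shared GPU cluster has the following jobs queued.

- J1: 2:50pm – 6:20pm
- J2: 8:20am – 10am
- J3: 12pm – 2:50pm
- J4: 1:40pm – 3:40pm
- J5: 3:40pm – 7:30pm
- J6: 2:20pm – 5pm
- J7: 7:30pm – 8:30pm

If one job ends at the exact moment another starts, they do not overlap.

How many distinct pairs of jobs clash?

7

Sorted by start: J2, J3, J4, J6, J1, J5, J7.
J3 starts after J2 ends — done with J2.
J4 starts before J3 ends → J3 and J4 overlap.
J6 starts before J3 ends → J3 and J6 overlap.
J1 starts exactly when J3 ends (back-to-back, no overlap) — done with J3.
J6 starts before J4 ends → J4 and J6 overlap.
J1 starts before J4 ends → J4 and J1 overlap.
J5 starts exactly when J4 ends (back-to-back, no overlap) — done with J4.
J1 starts before J6 ends → J6 and J1 overlap.
J5 starts before J6 ends → J6 and J5 overlap.
J7 starts after J6 ends.
J5 starts before J1 ends → J1 and J5 overlap.
J7 starts after J1 ends.
J7 starts exactly when J5 ends (back-to-back, no overlap).
Overlapping pairs: J1 & J4, J1 & J5, J1 & J6, J3 & J4, J3 & J6, J4 & J6, J5 & J6 — 7 in total.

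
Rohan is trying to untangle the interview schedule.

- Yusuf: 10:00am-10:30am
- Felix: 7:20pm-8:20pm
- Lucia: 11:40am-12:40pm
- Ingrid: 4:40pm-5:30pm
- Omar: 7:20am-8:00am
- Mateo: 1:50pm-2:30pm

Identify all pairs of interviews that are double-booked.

no conflicts

Sorted by start: Omar, Yusuf, Lucia, Mateo, Ingrid, Felix.
Yusuf starts after Omar ends, so Omar has no further overlaps.
Lucia starts after Yusuf ends, so Yusuf has no further overlaps.
Mateo starts after Lucia ends, so Lucia has no further overlaps.
Ingrid starts after Mateo ends, so Mateo has no further overlaps.
Felix starts after Ingrid ends.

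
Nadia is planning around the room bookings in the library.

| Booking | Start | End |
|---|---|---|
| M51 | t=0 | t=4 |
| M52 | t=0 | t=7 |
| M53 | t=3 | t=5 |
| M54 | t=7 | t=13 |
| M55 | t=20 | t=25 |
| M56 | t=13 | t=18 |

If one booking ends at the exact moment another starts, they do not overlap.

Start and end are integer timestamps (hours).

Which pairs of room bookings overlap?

M51 & M52, M51 & M53, M52 & M53

Sorted by start: M51, M52, M53, M54, M56, M55.
M52 starts before M51 ends → M51 and M52 overlap.
M53 starts before M51 ends → M51 and M53 overlap.
M54 starts after M51 ends; M51 is clear from here.
M53 starts before M52 ends → M52 and M53 overlap.
M54 starts exactly when M52 ends (back-to-back, no overlap); M52 is clear from here.
M54 starts after M53 ends; M53 is clear from here.
M56 starts exactly when M54 ends (back-to-back, no overlap); M54 is clear from here.
M55 starts after M56 ends.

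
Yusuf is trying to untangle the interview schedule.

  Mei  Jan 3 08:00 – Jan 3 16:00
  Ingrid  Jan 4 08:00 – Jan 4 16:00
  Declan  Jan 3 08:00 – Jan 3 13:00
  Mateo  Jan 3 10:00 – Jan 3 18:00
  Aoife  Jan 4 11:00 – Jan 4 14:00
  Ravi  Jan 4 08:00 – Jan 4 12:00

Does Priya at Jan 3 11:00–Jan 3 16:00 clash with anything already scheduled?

Yes — it overlaps Declan, Mateo, Mei

Declan: starts Jan 3 08:00 before Priya ends Jan 3 16:00, and ends Jan 3 13:00 after Priya starts Jan 3 11:00 → overlap.
Mei: starts Jan 3 08:00 before Priya ends Jan 3 16:00, and ends Jan 3 16:00 after Priya starts Jan 3 11:00 → overlap.
Mateo: starts Jan 3 10:00 before Priya ends Jan 3 16:00, and ends Jan 3 18:00 after Priya starts Jan 3 11:00 → overlap.
Ingrid: starts Jan 4 08:00 at or after Priya ends Jan 3 16:00 → clear.
Ravi: starts Jan 4 08:00 at or after Priya ends Jan 3 16:00 → clear.
Aoife: starts Jan 4 11:00 at or after Priya ends Jan 3 16:00 → clear.
Priya overlaps Mateo, Declan, Mei.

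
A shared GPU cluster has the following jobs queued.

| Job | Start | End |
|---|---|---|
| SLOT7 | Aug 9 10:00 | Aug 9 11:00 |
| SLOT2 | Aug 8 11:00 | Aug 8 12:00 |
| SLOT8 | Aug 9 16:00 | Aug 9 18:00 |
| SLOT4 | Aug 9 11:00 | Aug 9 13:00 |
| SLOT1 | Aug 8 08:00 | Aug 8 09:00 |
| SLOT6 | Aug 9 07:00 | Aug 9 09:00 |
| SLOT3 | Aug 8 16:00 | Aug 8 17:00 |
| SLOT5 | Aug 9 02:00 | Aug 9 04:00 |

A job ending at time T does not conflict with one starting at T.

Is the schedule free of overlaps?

Yes

Sorted by start: SLOT1, SLOT2, SLOT3, SLOT5, SLOT6, SLOT7, SLOT4, SLOT8.
SLOT2 starts after SLOT1 ends; SLOT1 is clear from here.
SLOT3 starts after SLOT2 ends; SLOT2 is clear from here.
SLOT5 starts after SLOT3 ends; SLOT3 is clear from here.
SLOT6 starts after SLOT5 ends; SLOT5 is clear from here.
SLOT7 starts after SLOT6 ends; SLOT6 is clear from here.
SLOT4 starts exactly when SLOT7 ends (back-to-back, no overlap); SLOT7 is clear from here.
SLOT8 starts after SLOT4 ends.
Every pair is clear; the schedule has no overlaps.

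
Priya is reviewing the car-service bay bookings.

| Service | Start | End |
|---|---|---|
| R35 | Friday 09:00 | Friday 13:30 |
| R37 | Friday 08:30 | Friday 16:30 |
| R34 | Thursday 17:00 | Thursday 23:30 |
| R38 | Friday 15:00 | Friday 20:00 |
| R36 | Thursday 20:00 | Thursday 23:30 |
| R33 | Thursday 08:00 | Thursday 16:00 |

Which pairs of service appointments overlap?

Two intervals overlap when each starts before the other ends.
Sorted by start: R33, R34, R36, R37, R35, R38.
R34 starts after R33 ends, so nothing later overlaps R33 either.
R36 starts before R34 ends → R34 and R36 overlap.
R37 starts after R34 ends, so nothing later overlaps R34 either.
R37 starts after R36 ends, so nothing later overlaps R36 either.
R35 starts before R37 ends → R37 and R35 overlap.
R38 starts before R37 ends → R37 and R38 overlap.
R38 starts after R35 ends.

R34 & R36, R35 & R37, R37 & R38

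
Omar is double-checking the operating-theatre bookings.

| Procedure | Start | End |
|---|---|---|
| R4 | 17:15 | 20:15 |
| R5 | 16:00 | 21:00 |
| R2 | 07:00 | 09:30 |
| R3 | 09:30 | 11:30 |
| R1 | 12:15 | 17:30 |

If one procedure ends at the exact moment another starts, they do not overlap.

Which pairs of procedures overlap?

R1 & R4, R1 & R5, R4 & R5

Check each pair: they overlap iff neither finishes before the other starts.
Sorted by start: R2, R3, R1, R5, R4.
R3 starts exactly when R2 ends (back-to-back, no overlap) — done with R2.
R1 starts after R3 ends — done with R3.
R5 starts before R1 ends → R1 and R5 overlap.
R4 starts before R1 ends → R1 and R4 overlap.
R4 starts before R5 ends → R5 and R4 overlap.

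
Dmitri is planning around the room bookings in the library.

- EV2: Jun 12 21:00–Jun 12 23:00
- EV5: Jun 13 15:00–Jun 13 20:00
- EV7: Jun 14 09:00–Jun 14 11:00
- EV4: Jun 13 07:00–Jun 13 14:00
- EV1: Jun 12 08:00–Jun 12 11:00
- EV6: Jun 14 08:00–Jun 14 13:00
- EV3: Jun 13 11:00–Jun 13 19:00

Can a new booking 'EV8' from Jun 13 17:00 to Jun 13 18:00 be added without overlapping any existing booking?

EV1: ends Jun 12 11:00 at or before EV8 starts Jun 13 17:00 → clear.
EV2: ends Jun 12 23:00 at or before EV8 starts Jun 13 17:00 → clear.
EV4: ends Jun 13 14:00 at or before EV8 starts Jun 13 17:00 → clear.
EV3: starts Jun 13 11:00 before EV8 ends Jun 13 18:00, and ends Jun 13 19:00 after EV8 starts Jun 13 17:00 → overlap.
EV5: starts Jun 13 15:00 before EV8 ends Jun 13 18:00, and ends Jun 13 20:00 after EV8 starts Jun 13 17:00 → overlap.
EV6: starts Jun 14 08:00 at or after EV8 ends Jun 13 18:00 → clear.
EV7: starts Jun 14 09:00 at or after EV8 ends Jun 13 18:00 → clear.
EV8 overlaps EV3, EV5.

No — it overlaps EV3, EV5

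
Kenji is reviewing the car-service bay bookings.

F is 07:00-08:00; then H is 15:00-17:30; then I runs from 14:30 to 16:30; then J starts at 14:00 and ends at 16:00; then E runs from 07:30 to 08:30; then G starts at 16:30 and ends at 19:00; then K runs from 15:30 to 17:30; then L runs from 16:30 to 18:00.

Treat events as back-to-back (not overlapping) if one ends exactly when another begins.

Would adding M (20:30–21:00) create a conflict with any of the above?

No — it doesn't clash with anything

F: ends 08:00 at or before M starts 20:30 → clear.
E: ends 08:30 at or before M starts 20:30 → clear.
J: ends 16:00 at or before M starts 20:30 → clear.
I: ends 16:30 at or before M starts 20:30 → clear.
H: ends 17:30 at or before M starts 20:30 → clear.
K: ends 17:30 at or before M starts 20:30 → clear.
G: ends 19:00 at or before M starts 20:30 → clear.
L: ends 18:00 at or before M starts 20:30 → clear.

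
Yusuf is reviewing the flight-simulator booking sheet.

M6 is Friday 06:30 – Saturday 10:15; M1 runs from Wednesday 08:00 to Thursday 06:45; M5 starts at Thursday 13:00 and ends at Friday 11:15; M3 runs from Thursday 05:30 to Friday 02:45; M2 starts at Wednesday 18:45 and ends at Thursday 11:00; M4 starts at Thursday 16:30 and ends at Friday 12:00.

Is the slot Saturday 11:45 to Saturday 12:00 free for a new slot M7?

Yes — the slot is free

M1: ends Thursday 06:45 at or before M7 starts Saturday 11:45 → clear.
M2: ends Thursday 11:00 at or before M7 starts Saturday 11:45 → clear.
M3: ends Friday 02:45 at or before M7 starts Saturday 11:45 → clear.
M5: ends Friday 11:15 at or before M7 starts Saturday 11:45 → clear.
M4: ends Friday 12:00 at or before M7 starts Saturday 11:45 → clear.
M6: ends Saturday 10:15 at or before M7 starts Saturday 11:45 → clear.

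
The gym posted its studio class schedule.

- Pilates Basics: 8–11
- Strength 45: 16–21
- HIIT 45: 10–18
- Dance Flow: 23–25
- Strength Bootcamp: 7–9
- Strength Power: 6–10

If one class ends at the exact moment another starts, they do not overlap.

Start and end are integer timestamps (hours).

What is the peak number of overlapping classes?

3

Sort all start/end points and keep a running count:
6 start Strength Power → 1
7 start Strength Bootcamp → 2
8 start Pilates Basics → 3
9 end Strength Bootcamp → 2
10 end Strength Power → 1
10 start HIIT 45 → 2
11 end Pilates Basics → 1
16 start Strength 45 → 2
18 end HIIT 45 → 1
21 end Strength 45 → 0
23 start Dance Flow → 1
25 end Dance Flow → 0
Peak is 3, at 8 (Pilates Basics, Strength Bootcamp, Strength Power).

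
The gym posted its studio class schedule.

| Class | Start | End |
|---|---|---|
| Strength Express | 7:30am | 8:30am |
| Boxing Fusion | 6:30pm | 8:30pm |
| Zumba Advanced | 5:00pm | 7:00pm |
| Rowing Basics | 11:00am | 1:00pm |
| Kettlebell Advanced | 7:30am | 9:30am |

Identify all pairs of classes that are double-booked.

Two intervals overlap when each starts before the other ends.
Sorted by start: Kettlebell Advanced, Strength Express, Rowing Basics, Zumba Advanced, Boxing Fusion.
Strength Express starts before Kettlebell Advanced ends → Kettlebell Advanced and Strength Express overlap.
Rowing Basics starts after Kettlebell Advanced ends; Kettlebell Advanced is clear from here.
Rowing Basics starts after Strength Express ends; Strength Express is clear from here.
Zumba Advanced starts after Rowing Basics ends; Rowing Basics is clear from here.
Boxing Fusion starts before Zumba Advanced ends → Zumba Advanced and Boxing Fusion overlap.

Boxing Fusion & Zumba Advanced, Kettlebell Advanced & Strength Express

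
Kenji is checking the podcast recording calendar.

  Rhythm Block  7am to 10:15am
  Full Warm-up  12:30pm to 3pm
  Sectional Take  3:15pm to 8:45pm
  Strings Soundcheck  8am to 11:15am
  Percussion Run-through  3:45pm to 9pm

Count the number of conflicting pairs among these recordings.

Sorted by start: Rhythm Block, Strings Soundcheck, Full Warm-up, Sectional Take, Percussion Run-through.
Strings Soundcheck starts before Rhythm Block ends → Rhythm Block and Strings Soundcheck overlap.
Full Warm-up starts after Rhythm Block ends, so Rhythm Block has no further overlaps.
Full Warm-up starts after Strings Soundcheck ends, so Strings Soundcheck has no further overlaps.
Sectional Take starts after Full Warm-up ends, so Full Warm-up has no further overlaps.
Percussion Run-through starts before Sectional Take ends → Sectional Take and Percussion Run-through overlap.
Overlapping pairs: Percussion Run-through & Sectional Take, Rhythm Block & Strings Soundcheck — 2 in total.

2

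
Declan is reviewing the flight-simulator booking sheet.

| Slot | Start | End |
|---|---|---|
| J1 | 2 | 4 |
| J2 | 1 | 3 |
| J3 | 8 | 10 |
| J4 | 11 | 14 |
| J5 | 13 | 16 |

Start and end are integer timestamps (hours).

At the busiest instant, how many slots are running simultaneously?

2

Sweep the timeline, counting +1 at each start and −1 at each end (ends before starts at a tie):
1 start J2 → 1
2 start J1 → 2
3 end J2 → 1
4 end J1 → 0
8 start J3 → 1
10 end J3 → 0
11 start J4 → 1
13 start J5 → 2
14 end J4 → 1
16 end J5 → 0
Peak is 2, at 2 (J1, J2).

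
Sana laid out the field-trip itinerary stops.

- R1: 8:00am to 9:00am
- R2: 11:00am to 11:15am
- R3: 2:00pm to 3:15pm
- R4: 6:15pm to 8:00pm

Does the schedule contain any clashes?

Sorted by start: R1, R2, R3, R4.
R2 starts after R1 ends, so R1 has no further overlaps.
R3 starts after R2 ends, so R2 has no further overlaps.
R4 starts after R3 ends.
Every pair is clear; the schedule has no overlaps.

No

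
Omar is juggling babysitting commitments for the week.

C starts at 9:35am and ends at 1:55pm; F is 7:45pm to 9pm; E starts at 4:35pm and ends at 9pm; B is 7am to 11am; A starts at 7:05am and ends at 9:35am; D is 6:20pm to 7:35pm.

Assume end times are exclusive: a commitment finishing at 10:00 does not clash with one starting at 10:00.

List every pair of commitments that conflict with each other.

A & B, B & C, D & E, E & F

Check each pair: they overlap iff neither finishes before the other starts.
Sorted by start: B, A, C, E, D, F.
A starts before B ends → B and A overlap.
C starts before B ends → B and C overlap.
E starts after B ends, so nothing later overlaps B either.
C starts exactly when A ends (back-to-back, no overlap), so nothing later overlaps A either.
E starts after C ends, so nothing later overlaps C either.
D starts before E ends → E and D overlap.
F starts before E ends → E and F overlap.
F starts after D ends.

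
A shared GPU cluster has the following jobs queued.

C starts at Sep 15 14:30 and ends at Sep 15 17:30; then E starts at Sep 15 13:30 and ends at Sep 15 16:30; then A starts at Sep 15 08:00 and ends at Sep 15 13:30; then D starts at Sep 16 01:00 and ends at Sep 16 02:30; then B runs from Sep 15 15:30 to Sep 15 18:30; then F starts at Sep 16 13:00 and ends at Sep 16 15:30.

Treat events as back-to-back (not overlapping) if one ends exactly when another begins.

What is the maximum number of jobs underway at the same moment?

Walk through starts and ends in time order (an end at T is processed before a start at T):
Sep 15 08:00 start A → 1
Sep 15 13:30 end A → 0
Sep 15 13:30 start E → 1
Sep 15 14:30 start C → 2
Sep 15 15:30 start B → 3
Sep 15 16:30 end E → 2
Sep 15 17:30 end C → 1
Sep 15 18:30 end B → 0
Sep 16 01:00 start D → 1
Sep 16 02:30 end D → 0
Sep 16 13:00 start F → 1
Sep 16 15:30 end F → 0
Peak is 3, at Sep 15 15:30 (B, C, E).

3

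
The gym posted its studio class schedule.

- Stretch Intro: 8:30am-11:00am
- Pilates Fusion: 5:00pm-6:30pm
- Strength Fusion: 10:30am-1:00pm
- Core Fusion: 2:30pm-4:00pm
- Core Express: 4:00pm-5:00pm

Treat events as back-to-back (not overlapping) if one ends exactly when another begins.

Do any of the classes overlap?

Yes

Two intervals overlap when each starts before the other ends.
Sorted by start: Stretch Intro, Strength Fusion, Core Fusion, Core Express, Pilates Fusion.
Strength Fusion starts before Stretch Intro ends → Stretch Intro and Strength Fusion overlap.
That's a conflict, so the schedule is not conflict-free.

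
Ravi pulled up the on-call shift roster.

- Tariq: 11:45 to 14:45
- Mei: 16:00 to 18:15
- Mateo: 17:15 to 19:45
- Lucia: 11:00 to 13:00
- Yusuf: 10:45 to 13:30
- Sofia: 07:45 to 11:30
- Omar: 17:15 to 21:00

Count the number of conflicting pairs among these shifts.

8

Two intervals overlap when each starts before the other ends.
Sorted by start: Sofia, Yusuf, Lucia, Tariq, Mei, Mateo, Omar.
Yusuf starts before Sofia ends → Sofia and Yusuf overlap.
Lucia starts before Sofia ends → Sofia and Lucia overlap.
Tariq starts after Sofia ends; Sofia is clear from here.
Lucia starts before Yusuf ends → Yusuf and Lucia overlap.
Tariq starts before Yusuf ends → Yusuf and Tariq overlap.
Mei starts after Yusuf ends; Yusuf is clear from here.
Tariq starts before Lucia ends → Lucia and Tariq overlap.
Mei starts after Lucia ends; Lucia is clear from here.
Mei starts after Tariq ends; Tariq is clear from here.
Mateo starts before Mei ends → Mei and Mateo overlap.
Omar starts before Mei ends → Mei and Omar overlap.
Omar starts before Mateo ends → Mateo and Omar overlap.
Overlapping pairs: Lucia & Sofia, Lucia & Tariq, Lucia & Yusuf, Mateo & Mei, Mateo & Omar, Mei & Omar, Sofia & Yusuf, Tariq & Yusuf — 8 in total.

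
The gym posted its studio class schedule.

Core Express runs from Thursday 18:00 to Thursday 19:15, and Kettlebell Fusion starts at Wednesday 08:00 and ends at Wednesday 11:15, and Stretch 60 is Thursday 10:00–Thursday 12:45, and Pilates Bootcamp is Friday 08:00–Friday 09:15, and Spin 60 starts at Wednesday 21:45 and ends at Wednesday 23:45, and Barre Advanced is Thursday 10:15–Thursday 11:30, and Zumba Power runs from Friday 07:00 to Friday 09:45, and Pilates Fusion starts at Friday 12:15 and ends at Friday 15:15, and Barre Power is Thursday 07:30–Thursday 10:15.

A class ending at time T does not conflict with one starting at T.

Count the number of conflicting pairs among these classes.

3

Check each pair: they overlap iff neither finishes before the other starts.
Sorted by start: Kettlebell Fusion, Spin 60, Barre Power, Stretch 60, Barre Advanced, Core Express, Zumba Power, Pilates Bootcamp, Pilates Fusion.
Spin 60 starts after Kettlebell Fusion ends — done with Kettlebell Fusion.
Barre Power starts after Spin 60 ends — done with Spin 60.
Stretch 60 starts before Barre Power ends → Barre Power and Stretch 60 overlap.
Barre Advanced starts exactly when Barre Power ends (back-to-back, no overlap) — done with Barre Power.
Barre Advanced starts before Stretch 60 ends → Stretch 60 and Barre Advanced overlap.
Core Express starts after Stretch 60 ends — done with Stretch 60.
Core Express starts after Barre Advanced ends — done with Barre Advanced.
Zumba Power starts after Core Express ends — done with Core Express.
Pilates Bootcamp starts before Zumba Power ends → Zumba Power and Pilates Bootcamp overlap.
Pilates Fusion starts after Zumba Power ends.
Pilates Fusion starts after Pilates Bootcamp ends.
Overlapping pairs: Barre Advanced & Stretch 60, Barre Power & Stretch 60, Pilates Bootcamp & Zumba Power — 3 in total.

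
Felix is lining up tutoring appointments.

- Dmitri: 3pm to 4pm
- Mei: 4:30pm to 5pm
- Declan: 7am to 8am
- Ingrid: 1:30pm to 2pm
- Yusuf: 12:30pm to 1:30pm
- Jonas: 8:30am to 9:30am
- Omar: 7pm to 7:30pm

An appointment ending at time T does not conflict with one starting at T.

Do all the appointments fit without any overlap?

Yes

Sorted by start: Declan, Jonas, Yusuf, Ingrid, Dmitri, Mei, Omar.
Jonas starts after Declan ends; Declan is clear from here.
Yusuf starts after Jonas ends; Jonas is clear from here.
Ingrid starts exactly when Yusuf ends (back-to-back, no overlap); Yusuf is clear from here.
Dmitri starts after Ingrid ends; Ingrid is clear from here.
Mei starts after Dmitri ends; Dmitri is clear from here.
Omar starts after Mei ends.
Every pair is clear; the schedule has no overlaps.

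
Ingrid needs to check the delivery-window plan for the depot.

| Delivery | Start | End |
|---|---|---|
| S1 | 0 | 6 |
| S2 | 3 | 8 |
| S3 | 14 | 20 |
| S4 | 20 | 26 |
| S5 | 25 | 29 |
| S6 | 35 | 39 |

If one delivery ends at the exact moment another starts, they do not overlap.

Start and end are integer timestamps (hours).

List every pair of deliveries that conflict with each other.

S1 & S2, S4 & S5

Sorted by start: S1, S2, S3, S4, S5, S6.
S2 starts before S1 ends → S1 and S2 overlap.
S3 starts after S1 ends; S1 is clear from here.
S3 starts after S2 ends; S2 is clear from here.
S4 starts exactly when S3 ends (back-to-back, no overlap); S3 is clear from here.
S5 starts before S4 ends → S4 and S5 overlap.
S6 starts after S4 ends.
S6 starts after S5 ends.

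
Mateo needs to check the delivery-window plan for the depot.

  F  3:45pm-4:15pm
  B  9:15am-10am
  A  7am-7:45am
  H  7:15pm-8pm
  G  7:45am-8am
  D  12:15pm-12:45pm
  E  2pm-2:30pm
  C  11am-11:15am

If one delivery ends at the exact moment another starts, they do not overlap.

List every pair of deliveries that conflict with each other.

no conflicts

Sorted by start: A, G, B, C, D, E, F, H.
G starts exactly when A ends (back-to-back, no overlap), so A has no further overlaps.
B starts after G ends, so G has no further overlaps.
C starts after B ends, so B has no further overlaps.
D starts after C ends, so C has no further overlaps.
E starts after D ends, so D has no further overlaps.
F starts after E ends, so E has no further overlaps.
H starts after F ends.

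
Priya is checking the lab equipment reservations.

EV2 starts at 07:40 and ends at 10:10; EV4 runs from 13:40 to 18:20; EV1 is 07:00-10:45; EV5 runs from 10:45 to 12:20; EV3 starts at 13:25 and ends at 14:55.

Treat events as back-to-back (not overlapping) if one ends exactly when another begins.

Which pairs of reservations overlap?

EV1 & EV2, EV3 & EV4

Sorted by start: EV1, EV2, EV5, EV3, EV4.
EV2 starts before EV1 ends → EV1 and EV2 overlap.
EV5 starts exactly when EV1 ends (back-to-back, no overlap), so nothing later overlaps EV1 either.
EV5 starts after EV2 ends, so nothing later overlaps EV2 either.
EV3 starts after EV5 ends, so nothing later overlaps EV5 either.
EV4 starts before EV3 ends → EV3 and EV4 overlap.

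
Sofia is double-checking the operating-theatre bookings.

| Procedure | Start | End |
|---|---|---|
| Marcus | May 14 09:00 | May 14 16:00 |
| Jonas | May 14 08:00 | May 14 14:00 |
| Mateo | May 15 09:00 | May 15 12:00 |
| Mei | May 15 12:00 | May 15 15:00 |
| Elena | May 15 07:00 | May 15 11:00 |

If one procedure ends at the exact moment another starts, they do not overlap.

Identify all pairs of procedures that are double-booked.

Sorted by start: Jonas, Marcus, Elena, Mateo, Mei.
Marcus starts before Jonas ends → Jonas and Marcus overlap.
Elena starts after Jonas ends — done with Jonas.
Elena starts after Marcus ends — done with Marcus.
Mateo starts before Elena ends → Elena and Mateo overlap.
Mei starts after Elena ends.
Mei starts exactly when Mateo ends (back-to-back, no overlap).

Elena & Mateo, Jonas & Marcus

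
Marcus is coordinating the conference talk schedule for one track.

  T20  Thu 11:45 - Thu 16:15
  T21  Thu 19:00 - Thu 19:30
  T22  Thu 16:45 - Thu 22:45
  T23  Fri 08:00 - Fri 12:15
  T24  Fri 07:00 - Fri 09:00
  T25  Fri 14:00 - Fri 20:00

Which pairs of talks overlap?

T21 & T22, T23 & T24

Two intervals overlap when each starts before the other ends.
Sorted by start: T20, T22, T21, T24, T23, T25.
T22 starts after T20 ends, so T20 has no further overlaps.
T21 starts before T22 ends → T22 and T21 overlap.
T24 starts after T22 ends, so T22 has no further overlaps.
T24 starts after T21 ends, so T21 has no further overlaps.
T23 starts before T24 ends → T24 and T23 overlap.
T25 starts after T24 ends.
T25 starts after T23 ends.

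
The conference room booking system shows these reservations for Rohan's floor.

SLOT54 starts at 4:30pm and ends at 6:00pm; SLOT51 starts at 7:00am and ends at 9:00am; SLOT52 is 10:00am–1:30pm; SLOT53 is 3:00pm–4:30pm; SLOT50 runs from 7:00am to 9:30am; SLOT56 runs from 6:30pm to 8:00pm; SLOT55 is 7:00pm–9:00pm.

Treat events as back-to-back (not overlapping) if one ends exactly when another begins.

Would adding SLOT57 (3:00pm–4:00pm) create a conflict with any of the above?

SLOT50: ends 9:30am at or before SLOT57 starts 3:00pm → clear.
SLOT51: ends 9:00am at or before SLOT57 starts 3:00pm → clear.
SLOT52: ends 1:30pm at or before SLOT57 starts 3:00pm → clear.
SLOT53: starts 3:00pm before SLOT57 ends 4:00pm, and ends 4:30pm after SLOT57 starts 3:00pm → overlap.
SLOT54: starts 4:30pm at or after SLOT57 ends 4:00pm → clear.
SLOT56: starts 6:30pm at or after SLOT57 ends 4:00pm → clear.
SLOT55: starts 7:00pm at or after SLOT57 ends 4:00pm → clear.
SLOT57 overlaps SLOT53.

Yes — it overlaps SLOT53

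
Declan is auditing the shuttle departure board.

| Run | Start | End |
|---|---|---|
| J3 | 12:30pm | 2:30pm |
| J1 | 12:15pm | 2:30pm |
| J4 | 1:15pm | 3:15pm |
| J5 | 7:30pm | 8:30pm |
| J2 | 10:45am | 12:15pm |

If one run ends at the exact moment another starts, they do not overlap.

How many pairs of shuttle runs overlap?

Sorted by start: J2, J1, J3, J4, J5.
J1 starts exactly when J2 ends (back-to-back, no overlap); J2 is clear from here.
J3 starts before J1 ends → J1 and J3 overlap.
J4 starts before J1 ends → J1 and J4 overlap.
J5 starts after J1 ends.
J4 starts before J3 ends → J3 and J4 overlap.
J5 starts after J3 ends.
J5 starts after J4 ends.
Overlapping pairs: J1 & J3, J1 & J4, J3 & J4 — 3 in total.

3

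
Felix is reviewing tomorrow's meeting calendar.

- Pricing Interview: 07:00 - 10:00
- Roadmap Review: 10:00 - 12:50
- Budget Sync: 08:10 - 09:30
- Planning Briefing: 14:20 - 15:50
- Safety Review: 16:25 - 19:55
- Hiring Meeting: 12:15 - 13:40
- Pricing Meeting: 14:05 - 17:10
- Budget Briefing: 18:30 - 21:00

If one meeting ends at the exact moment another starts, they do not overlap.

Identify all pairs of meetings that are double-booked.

Budget Briefing & Safety Review, Budget Sync & Pricing Interview, Hiring Meeting & Roadmap Review, Planning Briefing & Pricing Meeting, Pricing Meeting & Safety Review

Check each pair: they overlap iff neither finishes before the other starts.
Sorted by start: Pricing Interview, Budget Sync, Roadmap Review, Hiring Meeting, Pricing Meeting, Planning Briefing, Safety Review, Budget Briefing.
Budget Sync starts before Pricing Interview ends → Pricing Interview and Budget Sync overlap.
Roadmap Review starts exactly when Pricing Interview ends (back-to-back, no overlap) — done with Pricing Interview.
Roadmap Review starts after Budget Sync ends — done with Budget Sync.
Hiring Meeting starts before Roadmap Review ends → Roadmap Review and Hiring Meeting overlap.
Pricing Meeting starts after Roadmap Review ends — done with Roadmap Review.
Pricing Meeting starts after Hiring Meeting ends — done with Hiring Meeting.
Planning Briefing starts before Pricing Meeting ends → Pricing Meeting and Planning Briefing overlap.
Safety Review starts before Pricing Meeting ends → Pricing Meeting and Safety Review overlap.
Budget Briefing starts after Pricing Meeting ends.
Safety Review starts after Planning Briefing ends — done with Planning Briefing.
Budget Briefing starts before Safety Review ends → Safety Review and Budget Briefing overlap.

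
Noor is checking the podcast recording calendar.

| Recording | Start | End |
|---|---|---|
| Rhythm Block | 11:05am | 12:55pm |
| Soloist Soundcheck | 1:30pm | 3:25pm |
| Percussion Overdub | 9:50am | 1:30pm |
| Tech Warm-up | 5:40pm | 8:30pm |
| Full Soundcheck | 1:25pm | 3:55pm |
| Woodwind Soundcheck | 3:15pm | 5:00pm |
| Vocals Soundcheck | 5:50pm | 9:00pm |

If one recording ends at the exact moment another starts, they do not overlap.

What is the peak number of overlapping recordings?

3

Sort all start/end points and keep a running count:
9:50am start Percussion Overdub → 1
11:05am start Rhythm Block → 2
12:55pm end Rhythm Block → 1
1:25pm start Full Soundcheck → 2
1:30pm end Percussion Overdub → 1
1:30pm start Soloist Soundcheck → 2
3:15pm start Woodwind Soundcheck → 3
3:25pm end Soloist Soundcheck → 2
3:55pm end Full Soundcheck → 1
5:00pm end Woodwind Soundcheck → 0
5:40pm start Tech Warm-up → 1
5:50pm start Vocals Soundcheck → 2
8:30pm end Tech Warm-up → 1
9:00pm end Vocals Soundcheck → 0
Peak is 3, at 3:15pm (Full Soundcheck, Soloist Soundcheck, Woodwind Soundcheck).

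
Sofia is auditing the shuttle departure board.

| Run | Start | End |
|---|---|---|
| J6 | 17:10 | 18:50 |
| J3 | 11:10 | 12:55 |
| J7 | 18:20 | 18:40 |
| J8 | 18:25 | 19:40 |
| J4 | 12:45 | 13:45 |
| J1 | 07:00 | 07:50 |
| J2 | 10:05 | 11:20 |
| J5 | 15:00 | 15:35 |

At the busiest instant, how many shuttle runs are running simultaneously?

3

Sort all start/end points and keep a running count:
07:00 start J1 → 1
07:50 end J1 → 0
10:05 start J2 → 1
11:10 start J3 → 2
11:20 end J2 → 1
12:45 start J4 → 2
12:55 end J3 → 1
13:45 end J4 → 0
15:00 start J5 → 1
15:35 end J5 → 0
17:10 start J6 → 1
18:20 start J7 → 2
18:25 start J8 → 3
18:40 end J7 → 2
18:50 end J6 → 1
19:40 end J8 → 0
Peak is 3, at 18:25 (J6, J7, J8).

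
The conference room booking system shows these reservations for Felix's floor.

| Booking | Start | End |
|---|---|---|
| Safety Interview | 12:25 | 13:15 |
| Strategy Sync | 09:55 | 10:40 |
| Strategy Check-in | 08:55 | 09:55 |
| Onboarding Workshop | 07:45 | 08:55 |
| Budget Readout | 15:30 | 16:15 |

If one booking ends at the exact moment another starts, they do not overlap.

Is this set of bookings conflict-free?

Sorted by start: Onboarding Workshop, Strategy Check-in, Strategy Sync, Safety Interview, Budget Readout.
Strategy Check-in starts exactly when Onboarding Workshop ends (back-to-back, no overlap), so Onboarding Workshop has no further overlaps.
Strategy Sync starts exactly when Strategy Check-in ends (back-to-back, no overlap), so Strategy Check-in has no further overlaps.
Safety Interview starts after Strategy Sync ends, so Strategy Sync has no further overlaps.
Budget Readout starts after Safety Interview ends.
Every pair is clear; the schedule has no overlaps.

Yes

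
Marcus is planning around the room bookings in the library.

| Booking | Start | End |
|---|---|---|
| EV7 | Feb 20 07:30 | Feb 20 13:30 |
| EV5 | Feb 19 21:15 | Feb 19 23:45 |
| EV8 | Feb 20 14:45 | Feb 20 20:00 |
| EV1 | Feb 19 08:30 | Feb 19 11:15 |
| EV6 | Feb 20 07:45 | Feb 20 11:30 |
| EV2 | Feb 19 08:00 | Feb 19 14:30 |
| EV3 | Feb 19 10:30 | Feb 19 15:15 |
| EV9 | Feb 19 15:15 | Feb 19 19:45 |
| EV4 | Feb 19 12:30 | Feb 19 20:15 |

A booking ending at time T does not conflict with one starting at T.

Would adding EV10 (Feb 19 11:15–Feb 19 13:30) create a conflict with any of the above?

EV2: starts Feb 19 08:00 before EV10 ends Feb 19 13:30, and ends Feb 19 14:30 after EV10 starts Feb 19 11:15 → overlap.
EV1: ends Feb 19 11:15 at or before EV10 starts Feb 19 11:15 → clear.
EV3: starts Feb 19 10:30 before EV10 ends Feb 19 13:30, and ends Feb 19 15:15 after EV10 starts Feb 19 11:15 → overlap.
EV4: starts Feb 19 12:30 before EV10 ends Feb 19 13:30, and ends Feb 19 20:15 after EV10 starts Feb 19 11:15 → overlap.
EV9: starts Feb 19 15:15 at or after EV10 ends Feb 19 13:30 → clear.
EV5: starts Feb 19 21:15 at or after EV10 ends Feb 19 13:30 → clear.
EV7: starts Feb 20 07:30 at or after EV10 ends Feb 19 13:30 → clear.
EV6: starts Feb 20 07:45 at or after EV10 ends Feb 19 13:30 → clear.
EV8: starts Feb 20 14:45 at or after EV10 ends Feb 19 13:30 → clear.
EV10 overlaps EV2, EV3, EV4.

Yes — it overlaps EV2, EV3, EV4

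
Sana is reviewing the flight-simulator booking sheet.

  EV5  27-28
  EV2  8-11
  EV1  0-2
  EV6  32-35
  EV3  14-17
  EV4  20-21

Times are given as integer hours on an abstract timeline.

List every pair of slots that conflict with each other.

Sorted by start: EV1, EV2, EV3, EV4, EV5, EV6.
EV2 starts after EV1 ends, so nothing later overlaps EV1 either.
EV3 starts after EV2 ends, so nothing later overlaps EV2 either.
EV4 starts after EV3 ends, so nothing later overlaps EV3 either.
EV5 starts after EV4 ends, so nothing later overlaps EV4 either.
EV6 starts after EV5 ends.

no conflicts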